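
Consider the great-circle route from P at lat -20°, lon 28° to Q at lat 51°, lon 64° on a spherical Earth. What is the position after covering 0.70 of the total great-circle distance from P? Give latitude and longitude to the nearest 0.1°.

Convert each endpoint to a unit vector on the sphere (x = cos φ cos λ, y = cos φ sin λ, z = sin φ).
The central angle between the endpoints is δ = arccos(p₁·p₂) ≈ 1.357 rad (77.7°).
Interpolate at f = 0.70 with slerp weights a = sin((1−f)δ)/sin δ ≈ 0.405, b = sin(fδ)/sin δ ≈ 0.832.
p = a·p₁ + b·p₂ ≈ (0.566, 0.649, 0.508); φ = arcsin(p_z) ≈ 30.54°, λ = atan2(p_y, p_x) ≈ 48.94°.

≈ lat 30.5°, lon 48.9°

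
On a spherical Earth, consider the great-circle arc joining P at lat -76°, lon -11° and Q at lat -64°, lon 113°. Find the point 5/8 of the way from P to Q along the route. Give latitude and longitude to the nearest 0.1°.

Write both endpoints as unit vectors p₁, p₂ with components (cos φ cos λ, cos φ sin λ, sin φ).
The central angle between the endpoints is δ = arccos(p₁·p₂) ≈ 0.622 rad (35.6°).
Interpolate at f = 5/8 with slerp weights a = sin((1−f)δ)/sin δ ≈ 0.397, b = sin(fδ)/sin δ ≈ 0.651.
p = a·p₁ + b·p₂ ≈ (-0.017, 0.244, -0.970); φ = arcsin(p_z) ≈ -75.83°, λ = atan2(p_y, p_x) ≈ 94.03°.

≈ lat -75.8°, lon 94.0°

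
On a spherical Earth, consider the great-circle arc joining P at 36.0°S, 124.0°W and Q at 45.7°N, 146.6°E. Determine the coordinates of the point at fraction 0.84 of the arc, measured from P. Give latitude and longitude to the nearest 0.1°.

From cos δ = sin φ₁ sin φ₂ + cos φ₁ cos φ₂ cos Δλ, the central angle is δ ≈ 1.998 rad (114.5°).
Interpolate at f = 0.84 with slerp weights a = sin((1−f)δ)/sin δ ≈ 0.345, b = sin(fδ)/sin δ ≈ 1.093.
p = a·p₁ + b·p₂ ≈ (-0.793, 0.188, 0.579); φ = arcsin(p_z) ≈ 35.37°, λ = atan2(p_y, p_x) ≈ 166.64°.

≈ 35.4°N, 166.6°E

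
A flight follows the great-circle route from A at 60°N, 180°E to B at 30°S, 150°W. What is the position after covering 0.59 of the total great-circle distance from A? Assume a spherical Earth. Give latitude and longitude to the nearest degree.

≈ 7°N, 159°W

Convert each endpoint to a unit vector on the sphere (x = cos φ cos λ, y = cos φ sin λ, z = sin φ).
The central angle between the endpoints is δ = arccos(p₁·p₂) ≈ 1.629 rad (93.3°).
Interpolate at f = 0.59 with slerp weights a = sin((1−f)δ)/sin δ ≈ 0.620, b = sin(fδ)/sin δ ≈ 0.821.
p = a·p₁ + b·p₂ ≈ (-0.926, -0.356, 0.127); φ = arcsin(p_z) ≈ 7.28°, λ = atan2(p_y, p_x) ≈ -158.99°.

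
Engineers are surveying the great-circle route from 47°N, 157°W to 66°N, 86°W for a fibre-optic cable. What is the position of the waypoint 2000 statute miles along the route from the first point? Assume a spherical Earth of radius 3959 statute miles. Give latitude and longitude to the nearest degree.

Convert each endpoint to a unit vector on the sphere (x = cos φ cos λ, y = cos φ sin λ, z = sin φ).
The central angle between the endpoints is δ = arccos(p₁·p₂) ≈ 0.710 rad (40.7°). The total great-circle distance is δ·R ≈ 0.710 × 3959 ≈ 2810 mi, so the target fraction is f = 2000/2810 ≈ 0.712.
Interpolate at f ≈ 0.712 with slerp weights a = sin((1−f)δ)/sin δ ≈ 0.312, b = sin(fδ)/sin δ ≈ 0.743.
p = a·p₁ + b·p₂ ≈ (-0.175, -0.384, 0.906); φ = arcsin(p_z) ≈ 65.02°, λ = atan2(p_y, p_x) ≈ -114.45°.

≈ 65°N, 114°W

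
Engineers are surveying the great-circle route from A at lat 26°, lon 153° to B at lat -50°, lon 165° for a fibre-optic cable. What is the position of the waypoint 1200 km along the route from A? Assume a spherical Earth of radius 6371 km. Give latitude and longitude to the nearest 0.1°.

≈ lat 15.3°, lon 154.5°

Write both endpoints as unit vectors p₁, p₂ with components (cos φ cos λ, cos φ sin λ, sin φ).
The central angle between the endpoints is δ = arccos(p₁·p₂) ≈ 1.339 rad (76.7°). The total great-circle distance is δ·R ≈ 1.339 × 6371 ≈ 8534 km, so the target fraction is f = 1200/8534 ≈ 0.141.
Interpolate at f ≈ 0.141 with slerp weights a = sin((1−f)δ)/sin δ ≈ 0.938, b = sin(fδ)/sin δ ≈ 0.192.
p = a·p₁ + b·p₂ ≈ (-0.871, 0.415, 0.264); φ = arcsin(p_z) ≈ 15.30°, λ = atan2(p_y, p_x) ≈ 154.53°.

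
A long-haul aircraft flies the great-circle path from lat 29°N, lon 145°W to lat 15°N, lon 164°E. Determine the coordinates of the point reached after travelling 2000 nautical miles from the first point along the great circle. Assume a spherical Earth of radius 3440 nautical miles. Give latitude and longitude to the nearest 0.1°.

≈ lat 21.2°N, lon 179.1°E

The haversine formula gives a central angle δ ≈ 0.854 rad (48.9°) between the endpoints. The total great-circle distance is δ·R ≈ 0.854 × 3440 ≈ 2937 nmi, so the target fraction is f = 2000/2937 ≈ 0.681.
Interpolate at f ≈ 0.681 with slerp weights a = sin((1−f)δ)/sin δ ≈ 0.357, b = sin(fδ)/sin δ ≈ 0.729.
p = a·p₁ + b·p₂ ≈ (-0.932, 0.015, 0.362); φ = arcsin(p_z) ≈ 21.20°, λ = atan2(p_y, p_x) ≈ 179.08°.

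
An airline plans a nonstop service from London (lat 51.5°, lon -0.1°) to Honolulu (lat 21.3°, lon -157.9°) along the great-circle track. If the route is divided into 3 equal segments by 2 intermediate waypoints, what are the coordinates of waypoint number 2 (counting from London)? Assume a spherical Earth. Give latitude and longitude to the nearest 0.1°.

Convert each endpoint to a unit vector on the sphere (x = cos φ cos λ, y = cos φ sin λ, z = sin φ).
The central angle between the endpoints is δ = arccos(p₁·p₂) ≈ 1.826 rad (104.6°).
Interpolate at f = 2/3 with slerp weights a = sin((1−f)δ)/sin δ ≈ 0.591, b = sin(fδ)/sin δ ≈ 0.970.
p = a·p₁ + b·p₂ ≈ (-0.469, -0.341, 0.815); φ = arcsin(p_z) ≈ 54.57°, λ = atan2(p_y, p_x) ≈ -144.03°.

≈ lat 54.6°, lon -144.0°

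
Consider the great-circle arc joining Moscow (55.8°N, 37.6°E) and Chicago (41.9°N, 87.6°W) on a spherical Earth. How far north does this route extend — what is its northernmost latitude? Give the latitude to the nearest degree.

The great circle lies in the plane with unit normal n̂ = (p₁ × p₂)/|p₁ × p₂|.
Here n̂_z ≈ -0.360; the vertex latitude is φ_max = arccos|n̂_z| ≈ 68.9°.
Check via Clairaut: cos φ_max = |cos φ₁| · sin C = cos(55.8°)·sin(39.8°) ≈ 0.360, again giving ≈ 68.9°.

≈ 69°N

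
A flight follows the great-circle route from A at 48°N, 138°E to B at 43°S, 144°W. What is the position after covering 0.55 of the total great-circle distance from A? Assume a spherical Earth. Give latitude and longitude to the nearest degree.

Convert each endpoint to a unit vector on the sphere (x = cos φ cos λ, y = cos φ sin λ, z = sin φ).
The central angle between the endpoints is δ = arccos(p₁·p₂) ≈ 1.988 rad (113.9°).
Interpolate at f = 0.55 with slerp weights a = sin((1−f)δ)/sin δ ≈ 0.853, b = sin(fδ)/sin δ ≈ 0.971.
p = a·p₁ + b·p₂ ≈ (-0.999, -0.036, -0.029); φ = arcsin(p_z) ≈ -1.64°, λ = atan2(p_y, p_x) ≈ -177.96°.

≈ 2°S, 178°W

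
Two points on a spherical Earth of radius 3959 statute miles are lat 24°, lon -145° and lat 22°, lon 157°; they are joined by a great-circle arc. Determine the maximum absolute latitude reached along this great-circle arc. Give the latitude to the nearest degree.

≈ 26°

The great circle lies in the plane with unit normal n̂ = (p₁ × p₂)/|p₁ × p₂|.
Here n̂_z ≈ -0.899; the vertex latitude is φ_max = arccos|n̂_z| ≈ 26.0°.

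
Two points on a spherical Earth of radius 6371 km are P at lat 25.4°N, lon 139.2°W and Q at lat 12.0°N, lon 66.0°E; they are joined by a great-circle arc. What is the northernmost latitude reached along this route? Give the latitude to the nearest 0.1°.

≈ 57.7°N

The great circle lies in the plane with unit normal n̂ = (p₁ × p₂)/|p₁ × p₂|.
Here n̂_z ≈ -0.534; the vertex latitude is φ_max = arccos|n̂_z| ≈ 57.7°.
Check via Clairaut: cos φ_max = |cos φ₁| · sin C = cos(25.4°)·sin(36.3°) ≈ 0.534, again giving ≈ 57.7°.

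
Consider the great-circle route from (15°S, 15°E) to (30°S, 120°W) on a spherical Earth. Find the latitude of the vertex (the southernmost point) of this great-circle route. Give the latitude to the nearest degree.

The great circle lies in the plane with unit normal n̂ = (p₁ × p₂)/|p₁ × p₂|.
Here n̂_z ≈ -0.667; the vertex latitude is φ_max = arccos|n̂_z| ≈ 48.2°.
Check via Clairaut: cos φ_max = |cos φ₁| · sin C = cos(15.0°)·sin(136.3°) ≈ 0.667, again giving ≈ 48.2°.

≈ 48°S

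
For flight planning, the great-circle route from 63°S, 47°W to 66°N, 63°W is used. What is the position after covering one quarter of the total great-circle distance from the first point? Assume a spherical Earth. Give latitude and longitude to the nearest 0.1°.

≈ 30.8°S, 52.2°W

Write both endpoints as unit vectors p₁, p₂ with components (cos φ cos λ, cos φ sin λ, sin φ).
The central angle between the endpoints is δ = arccos(p₁·p₂) ≈ 2.261 rad (129.5°).
Interpolate at f = 1/4 with slerp weights a = sin((1−f)δ)/sin δ ≈ 1.286, b = sin(fδ)/sin δ ≈ 0.694.
p = a·p₁ + b·p₂ ≈ (0.527, -0.679, -0.512); φ = arcsin(p_z) ≈ -30.79°, λ = atan2(p_y, p_x) ≈ -52.20°.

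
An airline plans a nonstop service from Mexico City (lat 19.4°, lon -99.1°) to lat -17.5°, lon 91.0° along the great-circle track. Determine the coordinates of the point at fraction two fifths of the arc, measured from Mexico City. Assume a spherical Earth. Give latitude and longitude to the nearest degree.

≈ lat 16°, lon -171°

Convert each endpoint to a unit vector on the sphere (x = cos φ cos λ, y = cos φ sin λ, z = sin φ).
The central angle between the endpoints is δ = arccos(p₁·p₂) ≈ 2.971 rad (170.2°).
Interpolate at f = 2/5 with slerp weights a = sin((1−f)δ)/sin δ ≈ 5.764, b = sin(fδ)/sin δ ≈ 5.470.
p = a·p₁ + b·p₂ ≈ (-0.951, -0.152, 0.270); φ = arcsin(p_z) ≈ 15.64°, λ = atan2(p_y, p_x) ≈ -170.91°.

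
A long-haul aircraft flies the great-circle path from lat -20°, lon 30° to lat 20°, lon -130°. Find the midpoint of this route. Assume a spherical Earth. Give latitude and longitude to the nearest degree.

The haversine formula gives a central angle δ ≈ 2.814 rad (161.2°) between the endpoints.
Interpolate at f = 1/2 with slerp weights a = sin((1−f)δ)/sin δ ≈ 3.064, b = sin(fδ)/sin δ ≈ 3.064.
p = a·p₁ + b·p₂ ≈ (0.643, -0.766, 0.000); φ = arcsin(p_z) ≈ 0.00°, λ = atan2(p_y, p_x) ≈ -50.00°.

≈ lat 0°, lon -50°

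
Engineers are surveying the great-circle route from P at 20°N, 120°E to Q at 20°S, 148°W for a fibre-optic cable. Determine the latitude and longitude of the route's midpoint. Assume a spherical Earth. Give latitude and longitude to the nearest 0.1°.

≈ 0.0°N, 166.0°E

Convert each endpoint to a unit vector on the sphere (x = cos φ cos λ, y = cos φ sin λ, z = sin φ).
The central angle between the endpoints is δ = arccos(p₁·p₂) ≈ 1.719 rad (98.5°).
Interpolate at f = 1/2 with slerp weights a = sin((1−f)δ)/sin δ ≈ 0.766, b = sin(fδ)/sin δ ≈ 0.766.
p = a·p₁ + b·p₂ ≈ (-0.970, 0.242, 0.000); φ = arcsin(p_z) ≈ 0.00°, λ = atan2(p_y, p_x) ≈ 166.00°.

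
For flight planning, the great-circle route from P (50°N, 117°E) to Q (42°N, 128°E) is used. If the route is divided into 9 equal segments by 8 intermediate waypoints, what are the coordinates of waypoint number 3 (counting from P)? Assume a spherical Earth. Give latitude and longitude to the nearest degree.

≈ (47°N, 121°E)

Write both endpoints as unit vectors p₁, p₂ with components (cos φ cos λ, cos φ sin λ, sin φ).
The central angle between the endpoints is δ = arccos(p₁·p₂) ≈ 0.193 rad (11.0°).
Interpolate at f = 3/9 with slerp weights a = sin((1−f)δ)/sin δ ≈ 0.669, b = sin(fδ)/sin δ ≈ 0.335.
p = a·p₁ + b·p₂ ≈ (-0.349, 0.579, 0.737); φ = arcsin(p_z) ≈ 47.45°, λ = atan2(p_y, p_x) ≈ 121.03°.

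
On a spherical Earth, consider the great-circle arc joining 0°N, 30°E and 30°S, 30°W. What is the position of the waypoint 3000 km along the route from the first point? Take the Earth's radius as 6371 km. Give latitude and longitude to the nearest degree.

Convert each endpoint to a unit vector on the sphere (x = cos φ cos λ, y = cos φ sin λ, z = sin φ).
The central angle between the endpoints is δ = arccos(p₁·p₂) ≈ 1.123 rad (64.3°). The total great-circle distance is δ·R ≈ 1.123 × 6371 ≈ 7154 km, so the target fraction is f = 3000/7154 ≈ 0.419.
Interpolate at f ≈ 0.419 with slerp weights a = sin((1−f)δ)/sin δ ≈ 0.673, b = sin(fδ)/sin δ ≈ 0.503.
p = a·p₁ + b·p₂ ≈ (0.961, 0.119, -0.252); φ = arcsin(p_z) ≈ -14.58°, λ = atan2(p_y, p_x) ≈ 7.04°.

≈ 15°S, 7°E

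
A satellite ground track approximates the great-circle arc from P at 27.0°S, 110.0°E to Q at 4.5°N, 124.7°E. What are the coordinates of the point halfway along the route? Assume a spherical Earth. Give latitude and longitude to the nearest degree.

Convert each endpoint to a unit vector on the sphere (x = cos φ cos λ, y = cos φ sin λ, z = sin φ).
The central angle between the endpoints is δ = arccos(p₁·p₂) ≈ 0.603 rad (34.6°).
Interpolate at f = 1/2 with slerp weights a = sin((1−f)δ)/sin δ ≈ 0.524, b = sin(fδ)/sin δ ≈ 0.524.
p = a·p₁ + b·p₂ ≈ (-0.457, 0.868, -0.197); φ = arcsin(p_z) ≈ -11.34°, λ = atan2(p_y, p_x) ≈ 117.76°.

≈ 11°S, 118°E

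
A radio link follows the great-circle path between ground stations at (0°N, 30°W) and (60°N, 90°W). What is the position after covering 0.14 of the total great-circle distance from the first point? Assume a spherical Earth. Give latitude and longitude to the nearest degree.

Write both endpoints as unit vectors p₁, p₂ with components (cos φ cos λ, cos φ sin λ, sin φ).
The central angle between the endpoints is δ = arccos(p₁·p₂) ≈ 1.318 rad (75.5°).
Interpolate at f = 0.14 with slerp weights a = sin((1−f)δ)/sin δ ≈ 0.936, b = sin(fδ)/sin δ ≈ 0.190.
p = a·p₁ + b·p₂ ≈ (0.810, -0.563, 0.164); φ = arcsin(p_z) ≈ 9.45°, λ = atan2(p_y, p_x) ≈ -34.77°.

≈ (9°N, 35°W)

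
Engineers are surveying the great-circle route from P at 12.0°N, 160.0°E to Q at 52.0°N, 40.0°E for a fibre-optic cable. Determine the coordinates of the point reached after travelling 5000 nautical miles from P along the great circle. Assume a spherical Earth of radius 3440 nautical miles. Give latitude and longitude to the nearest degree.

≈ 57°N, 64°E

The haversine formula gives a central angle δ ≈ 1.708 rad (97.9°) between the endpoints. The total great-circle distance is δ·R ≈ 1.708 × 3440 ≈ 5877 nmi, so the target fraction is f = 5000/5877 ≈ 0.851.
Interpolate at f ≈ 0.851 with slerp weights a = sin((1−f)δ)/sin δ ≈ 0.255, b = sin(fδ)/sin δ ≈ 1.003.
p = a·p₁ + b·p₂ ≈ (0.239, 0.482, 0.843); φ = arcsin(p_z) ≈ 57.46°, λ = atan2(p_y, p_x) ≈ 63.65°.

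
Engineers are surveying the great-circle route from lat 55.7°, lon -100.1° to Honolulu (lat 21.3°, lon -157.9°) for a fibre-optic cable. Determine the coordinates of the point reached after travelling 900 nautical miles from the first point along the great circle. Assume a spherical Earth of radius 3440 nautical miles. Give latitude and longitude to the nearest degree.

≈ lat 50°, lon -123°

Write both endpoints as unit vectors p₁, p₂ with components (cos φ cos λ, cos φ sin λ, sin φ).
The central angle between the endpoints is δ = arccos(p₁·p₂) ≈ 0.952 rad (54.6°). The total great-circle distance is δ·R ≈ 0.952 × 3440 ≈ 3276 nmi, so the target fraction is f = 900/3276 ≈ 0.275.
Interpolate at f ≈ 0.275 with slerp weights a = sin((1−f)δ)/sin δ ≈ 0.782, b = sin(fδ)/sin δ ≈ 0.317.
p = a·p₁ + b·p₂ ≈ (-0.351, -0.545, 0.761); φ = arcsin(p_z) ≈ 49.57°, λ = atan2(p_y, p_x) ≈ -122.80°.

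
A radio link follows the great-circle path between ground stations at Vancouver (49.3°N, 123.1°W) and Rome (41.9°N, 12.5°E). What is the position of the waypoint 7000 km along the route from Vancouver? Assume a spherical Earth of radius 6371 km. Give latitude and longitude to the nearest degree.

≈ (57°N, 3°W)

From cos δ = sin φ₁ sin φ₂ + cos φ₁ cos φ₂ cos Δλ, the central angle is δ ≈ 1.411 rad (80.8°). The total great-circle distance is δ·R ≈ 1.411 × 6371 ≈ 8987 km, so the target fraction is f = 7000/8987 ≈ 0.779.
Interpolate at f ≈ 0.779 with slerp weights a = sin((1−f)δ)/sin δ ≈ 0.311, b = sin(fδ)/sin δ ≈ 0.902.
p = a·p₁ + b·p₂ ≈ (0.545, -0.024, 0.838); φ = arcsin(p_z) ≈ 56.94°, λ = atan2(p_y, p_x) ≈ -2.57°.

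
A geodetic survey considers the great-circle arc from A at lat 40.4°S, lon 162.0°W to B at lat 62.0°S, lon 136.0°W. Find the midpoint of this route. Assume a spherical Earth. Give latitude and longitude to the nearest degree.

≈ lat 52°S, lon 152°W

The haversine formula gives a central angle δ ≈ 0.466 rad (26.7°) between the endpoints.
Interpolate at f = 1/2 with slerp weights a = sin((1−f)δ)/sin δ ≈ 0.514, b = sin(fδ)/sin δ ≈ 0.514.
p = a·p₁ + b·p₂ ≈ (-0.546, -0.289, -0.787); φ = arcsin(p_z) ≈ -51.88°, λ = atan2(p_y, p_x) ≈ -152.14°.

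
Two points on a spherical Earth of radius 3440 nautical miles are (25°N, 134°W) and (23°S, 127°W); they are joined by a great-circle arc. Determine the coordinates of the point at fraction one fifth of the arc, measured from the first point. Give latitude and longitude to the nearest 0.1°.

From cos δ = sin φ₁ sin φ₂ + cos φ₁ cos φ₂ cos Δλ, the central angle is δ ≈ 0.846 rad (48.5°).
Interpolate at f = 1/5 with slerp weights a = sin((1−f)δ)/sin δ ≈ 0.837, b = sin(fδ)/sin δ ≈ 0.225.
p = a·p₁ + b·p₂ ≈ (-0.651, -0.711, 0.266); φ = arcsin(p_z) ≈ 15.41°, λ = atan2(p_y, p_x) ≈ -132.50°.

≈ (15.4°N, 132.5°W)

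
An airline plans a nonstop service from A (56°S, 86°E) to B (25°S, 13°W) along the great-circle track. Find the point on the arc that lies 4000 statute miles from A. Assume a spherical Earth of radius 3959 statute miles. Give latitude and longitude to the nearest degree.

≈ (38°S, 1°W)

Write both endpoints as unit vectors p₁, p₂ with components (cos φ cos λ, cos φ sin λ, sin φ).
The central angle between the endpoints is δ = arccos(p₁·p₂) ≈ 1.296 rad (74.3°). The total great-circle distance is δ·R ≈ 1.296 × 3959 ≈ 5132 mi, so the target fraction is f = 4000/5132 ≈ 0.779.
Interpolate at f ≈ 0.779 with slerp weights a = sin((1−f)δ)/sin δ ≈ 0.293, b = sin(fδ)/sin δ ≈ 0.880.
p = a·p₁ + b·p₂ ≈ (0.789, -0.016, -0.615); φ = arcsin(p_z) ≈ -37.94°, λ = atan2(p_y, p_x) ≈ -1.16°.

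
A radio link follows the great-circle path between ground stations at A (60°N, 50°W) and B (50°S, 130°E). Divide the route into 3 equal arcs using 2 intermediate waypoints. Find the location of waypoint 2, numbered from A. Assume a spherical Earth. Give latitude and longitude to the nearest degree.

Convert each endpoint to a unit vector on the sphere (x = cos φ cos λ, y = cos φ sin λ, z = sin φ).
The central angle between the endpoints is δ = arccos(p₁·p₂) ≈ 2.967 rad (170.0°).
Interpolate at f = 2/3 with slerp weights a = sin((1−f)δ)/sin δ ≈ 4.811, b = sin(fδ)/sin δ ≈ 5.288.
p = a·p₁ + b·p₂ ≈ (-0.638, 0.761, 0.116); φ = arcsin(p_z) ≈ 6.67°, λ = atan2(p_y, p_x) ≈ 130.00°.

≈ (7°N, 130°E)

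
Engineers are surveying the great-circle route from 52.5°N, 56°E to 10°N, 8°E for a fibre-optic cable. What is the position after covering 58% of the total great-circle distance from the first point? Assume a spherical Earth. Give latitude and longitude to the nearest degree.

≈ 30°N, 23°E

Convert each endpoint to a unit vector on the sphere (x = cos φ cos λ, y = cos φ sin λ, z = sin φ).
The central angle between the endpoints is δ = arccos(p₁·p₂) ≈ 1.002 rad (57.4°).
Interpolate at f = 0.58 with slerp weights a = sin((1−f)δ)/sin δ ≈ 0.485, b = sin(fδ)/sin δ ≈ 0.652.
p = a·p₁ + b·p₂ ≈ (0.800, 0.334, 0.498); φ = arcsin(p_z) ≈ 29.85°, λ = atan2(p_y, p_x) ≈ 22.65°.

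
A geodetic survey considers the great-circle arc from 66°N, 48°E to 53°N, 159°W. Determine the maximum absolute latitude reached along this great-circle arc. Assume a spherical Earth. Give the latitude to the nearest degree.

≈ 83°N

The great circle lies in the plane with unit normal n̂ = (p₁ × p₂)/|p₁ × p₂|.
Here n̂_z ≈ +0.129; the vertex latitude is φ_max = arccos|n̂_z| ≈ 82.6°.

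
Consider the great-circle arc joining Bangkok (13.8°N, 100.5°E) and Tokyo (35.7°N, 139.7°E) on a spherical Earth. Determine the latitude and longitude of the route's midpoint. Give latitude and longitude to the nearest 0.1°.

Convert each endpoint to a unit vector on the sphere (x = cos φ cos λ, y = cos φ sin λ, z = sin φ).
The central angle between the endpoints is δ = arccos(p₁·p₂) ≈ 0.722 rad (41.4°).
Interpolate at f = 1/2 with slerp weights a = sin((1−f)δ)/sin δ ≈ 0.534, b = sin(fδ)/sin δ ≈ 0.534.
p = a·p₁ + b·p₂ ≈ (-0.426, 0.791, 0.439); φ = arcsin(p_z) ≈ 26.06°, λ = atan2(p_y, p_x) ≈ 118.28°.

≈ 26.1°N, 118.3°E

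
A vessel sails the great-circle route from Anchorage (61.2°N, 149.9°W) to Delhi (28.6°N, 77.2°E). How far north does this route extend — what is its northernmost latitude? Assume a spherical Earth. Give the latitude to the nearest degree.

The great circle lies in the plane with unit normal n̂ = (p₁ × p₂)/|p₁ × p₂|.
Here n̂_z ≈ -0.313; the vertex latitude is φ_max = arccos|n̂_z| ≈ 71.8°.

≈ 72°N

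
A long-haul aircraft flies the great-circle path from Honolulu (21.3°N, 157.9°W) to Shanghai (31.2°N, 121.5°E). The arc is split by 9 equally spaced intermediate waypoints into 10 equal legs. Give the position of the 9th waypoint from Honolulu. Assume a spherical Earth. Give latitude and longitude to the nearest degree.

From cos δ = sin φ₁ sin φ₂ + cos φ₁ cos φ₂ cos Δλ, the central angle is δ ≈ 1.247 rad (71.4°).
Interpolate at f = 9/10 with slerp weights a = sin((1−f)δ)/sin δ ≈ 0.131, b = sin(fδ)/sin δ ≈ 0.950.
p = a·p₁ + b·p₂ ≈ (-0.538, 0.647, 0.540); φ = arcsin(p_z) ≈ 32.69°, λ = atan2(p_y, p_x) ≈ 129.74°.

≈ (33°N, 130°E)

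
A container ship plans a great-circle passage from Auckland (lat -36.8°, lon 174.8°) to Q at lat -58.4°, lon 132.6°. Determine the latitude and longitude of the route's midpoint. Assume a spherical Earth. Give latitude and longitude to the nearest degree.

≈ lat -49°, lon 158°

From cos δ = sin φ₁ sin φ₂ + cos φ₁ cos φ₂ cos Δλ, the central angle is δ ≈ 0.608 rad (34.8°).
Interpolate at f = 1/2 with slerp weights a = sin((1−f)δ)/sin δ ≈ 0.524, b = sin(fδ)/sin δ ≈ 0.524.
p = a·p₁ + b·p₂ ≈ (-0.604, 0.240, -0.760); φ = arcsin(p_z) ≈ -49.48°, λ = atan2(p_y, p_x) ≈ 158.31°.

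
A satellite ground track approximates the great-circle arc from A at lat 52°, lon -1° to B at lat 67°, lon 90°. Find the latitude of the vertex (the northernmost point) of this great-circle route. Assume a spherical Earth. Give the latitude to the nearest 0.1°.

≈ 69.7°

The great circle lies in the plane with unit normal n̂ = (p₁ × p₂)/|p₁ × p₂|.
Here n̂_z ≈ +0.347; the vertex latitude is φ_max = arccos|n̂_z| ≈ 69.7°.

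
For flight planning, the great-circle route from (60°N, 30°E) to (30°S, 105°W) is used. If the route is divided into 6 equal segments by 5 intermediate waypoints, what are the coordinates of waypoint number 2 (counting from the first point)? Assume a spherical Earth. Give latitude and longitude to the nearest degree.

≈ (49°N, 52°W)

Convert each endpoint to a unit vector on the sphere (x = cos φ cos λ, y = cos φ sin λ, z = sin φ).
The central angle between the endpoints is δ = arccos(p₁·p₂) ≈ 2.403 rad (137.7°).
Interpolate at f = 2/6 with slerp weights a = sin((1−f)δ)/sin δ ≈ 1.484, b = sin(fδ)/sin δ ≈ 1.066.
p = a·p₁ + b·p₂ ≈ (0.404, -0.521, 0.752); φ = arcsin(p_z) ≈ 48.78°, λ = atan2(p_y, p_x) ≈ -52.22°.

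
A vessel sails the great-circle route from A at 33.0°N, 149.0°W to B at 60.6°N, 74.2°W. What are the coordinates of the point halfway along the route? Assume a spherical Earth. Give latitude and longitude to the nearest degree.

From cos δ = sin φ₁ sin φ₂ + cos φ₁ cos φ₂ cos Δλ, the central angle is δ ≈ 0.949 rad (54.4°).
Interpolate at f = 1/2 with slerp weights a = sin((1−f)δ)/sin δ ≈ 0.562, b = sin(fδ)/sin δ ≈ 0.562.
p = a·p₁ + b·p₂ ≈ (-0.329, -0.508, 0.796); φ = arcsin(p_z) ≈ 52.74°, λ = atan2(p_y, p_x) ≈ -122.91°.

≈ 53°N, 123°W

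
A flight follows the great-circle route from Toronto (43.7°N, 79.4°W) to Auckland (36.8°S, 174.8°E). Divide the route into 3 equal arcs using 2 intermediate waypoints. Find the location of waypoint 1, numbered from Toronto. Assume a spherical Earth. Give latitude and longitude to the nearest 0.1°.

≈ 20.6°N, 121.2°W

Write both endpoints as unit vectors p₁, p₂ with components (cos φ cos λ, cos φ sin λ, sin φ).
The central angle between the endpoints is δ = arccos(p₁·p₂) ≈ 2.179 rad (124.9°).
Interpolate at f = 1/3 with slerp weights a = sin((1−f)δ)/sin δ ≈ 1.210, b = sin(fδ)/sin δ ≈ 0.809.
p = a·p₁ + b·p₂ ≈ (-0.484, -0.801, 0.351); φ = arcsin(p_z) ≈ 20.56°, λ = atan2(p_y, p_x) ≈ -121.16°.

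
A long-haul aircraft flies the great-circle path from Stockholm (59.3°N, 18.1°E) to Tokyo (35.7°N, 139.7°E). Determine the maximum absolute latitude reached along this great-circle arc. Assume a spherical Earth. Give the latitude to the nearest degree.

≈ 68°N

The great circle lies in the plane with unit normal n̂ = (p₁ × p₂)/|p₁ × p₂|.
Here n̂_z ≈ +0.368; the vertex latitude is φ_max = arccos|n̂_z| ≈ 68.4°.
Check via Clairaut: cos φ_max = |cos φ₁| · sin C = cos(59.3°)·sin(46.2°) ≈ 0.368, again giving ≈ 68.4°.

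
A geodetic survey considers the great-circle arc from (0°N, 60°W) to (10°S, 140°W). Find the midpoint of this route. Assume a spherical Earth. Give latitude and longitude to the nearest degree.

Convert each endpoint to a unit vector on the sphere (x = cos φ cos λ, y = cos φ sin λ, z = sin φ).
The central angle between the endpoints is δ = arccos(p₁·p₂) ≈ 1.399 rad (80.2°).
Interpolate at f = 1/2 with slerp weights a = sin((1−f)δ)/sin δ ≈ 0.653, b = sin(fδ)/sin δ ≈ 0.653.
p = a·p₁ + b·p₂ ≈ (-0.166, -0.980, -0.113); φ = arcsin(p_z) ≈ -6.52°, λ = atan2(p_y, p_x) ≈ -99.63°.

≈ (7°S, 100°W)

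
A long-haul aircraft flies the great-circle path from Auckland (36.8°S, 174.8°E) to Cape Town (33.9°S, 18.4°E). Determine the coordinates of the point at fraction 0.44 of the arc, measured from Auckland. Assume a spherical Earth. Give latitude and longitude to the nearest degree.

Convert each endpoint to a unit vector on the sphere (x = cos φ cos λ, y = cos φ sin λ, z = sin φ).
The central angle between the endpoints is δ = arccos(p₁·p₂) ≈ 1.849 rad (106.0°).
Interpolate at f = 0.44 with slerp weights a = sin((1−f)δ)/sin δ ≈ 0.895, b = sin(fδ)/sin δ ≈ 0.756.
p = a·p₁ + b·p₂ ≈ (-0.118, 0.263, -0.958); φ = arcsin(p_z) ≈ -73.25°, λ = atan2(p_y, p_x) ≈ 114.17°.

≈ 73°S, 114°E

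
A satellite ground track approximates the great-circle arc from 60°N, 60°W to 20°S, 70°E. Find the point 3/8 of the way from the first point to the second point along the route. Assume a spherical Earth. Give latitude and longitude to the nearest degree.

Convert each endpoint to a unit vector on the sphere (x = cos φ cos λ, y = cos φ sin λ, z = sin φ).
The central angle between the endpoints is δ = arccos(p₁·p₂) ≈ 2.212 rad (126.7°).
Interpolate at f = 3/8 with slerp weights a = sin((1−f)δ)/sin δ ≈ 1.226, b = sin(fδ)/sin δ ≈ 0.920.
p = a·p₁ + b·p₂ ≈ (0.602, 0.282, 0.747); φ = arcsin(p_z) ≈ 48.31°, λ = atan2(p_y, p_x) ≈ 25.09°.

≈ 48°N, 25°E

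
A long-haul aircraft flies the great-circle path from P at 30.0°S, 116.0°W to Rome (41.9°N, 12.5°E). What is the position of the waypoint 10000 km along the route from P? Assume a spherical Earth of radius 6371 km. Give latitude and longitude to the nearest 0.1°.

The haversine formula gives a central angle δ ≈ 2.397 rad (137.3°) between the endpoints. The total great-circle distance is δ·R ≈ 2.397 × 6371 ≈ 15270 km, so the target fraction is f = 10000/15270 ≈ 0.655.
Interpolate at f ≈ 0.655 with slerp weights a = sin((1−f)δ)/sin δ ≈ 1.086, b = sin(fδ)/sin δ ≈ 1.475.
p = a·p₁ + b·p₂ ≈ (0.660, -0.607, 0.442); φ = arcsin(p_z) ≈ 26.25°, λ = atan2(p_y, p_x) ≈ -42.63°.

≈ 26.3°N, 42.6°W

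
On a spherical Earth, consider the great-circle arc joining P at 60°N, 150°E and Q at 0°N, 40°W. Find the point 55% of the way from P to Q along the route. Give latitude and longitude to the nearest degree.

≈ 53°N, 48°W

From cos δ = sin φ₁ sin φ₂ + cos φ₁ cos φ₂ cos Δλ, the central angle is δ ≈ 2.086 rad (119.5°).
Interpolate at f = 0.55 with slerp weights a = sin((1−f)δ)/sin δ ≈ 0.927, b = sin(fδ)/sin δ ≈ 1.047.
p = a·p₁ + b·p₂ ≈ (0.401, -0.442, 0.803); φ = arcsin(p_z) ≈ 53.39°, λ = atan2(p_y, p_x) ≈ -47.75°.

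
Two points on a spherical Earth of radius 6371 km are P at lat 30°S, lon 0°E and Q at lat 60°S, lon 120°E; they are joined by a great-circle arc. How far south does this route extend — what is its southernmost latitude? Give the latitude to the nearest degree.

≈ 67°S

The great circle lies in the plane with unit normal n̂ = (p₁ × p₂)/|p₁ × p₂|.
Here n̂_z ≈ +0.384; the vertex latitude is φ_max = arccos|n̂_z| ≈ 67.4°.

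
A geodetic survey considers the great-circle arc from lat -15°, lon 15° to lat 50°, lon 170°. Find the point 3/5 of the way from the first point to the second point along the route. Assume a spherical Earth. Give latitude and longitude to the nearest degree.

≈ lat 58°, lon 66°

Write both endpoints as unit vectors p₁, p₂ with components (cos φ cos λ, cos φ sin λ, sin φ).
The central angle between the endpoints is δ = arccos(p₁·p₂) ≈ 2.436 rad (139.6°).
Interpolate at f = 3/5 with slerp weights a = sin((1−f)δ)/sin δ ≈ 1.275, b = sin(fδ)/sin δ ≈ 1.532.
p = a·p₁ + b·p₂ ≈ (0.220, 0.490, 0.844); φ = arcsin(p_z) ≈ 57.53°, λ = atan2(p_y, p_x) ≈ 65.83°.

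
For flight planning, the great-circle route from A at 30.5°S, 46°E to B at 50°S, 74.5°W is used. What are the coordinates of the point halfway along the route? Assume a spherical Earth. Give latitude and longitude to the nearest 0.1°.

≈ 58.8°S, 0.0°E

Write both endpoints as unit vectors p₁, p₂ with components (cos φ cos λ, cos φ sin λ, sin φ).
The central angle between the endpoints is δ = arccos(p₁·p₂) ≈ 1.463 rad (83.8°).
Interpolate at f = 1/2 with slerp weights a = sin((1−f)δ)/sin δ ≈ 0.672, b = sin(fδ)/sin δ ≈ 0.672.
p = a·p₁ + b·p₂ ≈ (0.518, 0.000, -0.856); φ = arcsin(p_z) ≈ -58.83°, λ = atan2(p_y, p_x) ≈ 0.03°.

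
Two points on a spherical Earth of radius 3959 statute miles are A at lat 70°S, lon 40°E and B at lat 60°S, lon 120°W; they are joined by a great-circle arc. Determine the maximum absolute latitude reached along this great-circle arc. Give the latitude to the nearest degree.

≈ 86°S

The great circle lies in the plane with unit normal n̂ = (p₁ × p₂)/|p₁ × p₂|.
Here n̂_z ≈ -0.077; the vertex latitude is φ_max = arccos|n̂_z| ≈ 85.6°.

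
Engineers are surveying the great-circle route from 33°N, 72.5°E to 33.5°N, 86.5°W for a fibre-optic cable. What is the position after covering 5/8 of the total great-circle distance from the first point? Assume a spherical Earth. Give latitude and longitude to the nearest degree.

Convert each endpoint to a unit vector on the sphere (x = cos φ cos λ, y = cos φ sin λ, z = sin φ).
The central angle between the endpoints is δ = arccos(p₁·p₂) ≈ 1.931 rad (110.6°).
Interpolate at f = 5/8 with slerp weights a = sin((1−f)δ)/sin δ ≈ 0.708, b = sin(fδ)/sin δ ≈ 0.998.
p = a·p₁ + b·p₂ ≈ (0.229, -0.265, 0.937); φ = arcsin(p_z) ≈ 69.49°, λ = atan2(p_y, p_x) ≈ -49.12°.

≈ 69°N, 49°W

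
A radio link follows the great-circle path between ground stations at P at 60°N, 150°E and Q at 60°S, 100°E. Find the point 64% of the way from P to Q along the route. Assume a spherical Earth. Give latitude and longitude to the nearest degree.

Convert each endpoint to a unit vector on the sphere (x = cos φ cos λ, y = cos φ sin λ, z = sin φ).
The central angle between the endpoints is δ = arccos(p₁·p₂) ≈ 2.201 rad (126.1°).
Interpolate at f = 0.64 with slerp weights a = sin((1−f)δ)/sin δ ≈ 0.881, b = sin(fδ)/sin δ ≈ 1.222.
p = a·p₁ + b·p₂ ≈ (-0.488, 0.822, -0.295); φ = arcsin(p_z) ≈ -17.14°, λ = atan2(p_y, p_x) ≈ 120.69°.

≈ 17°S, 121°E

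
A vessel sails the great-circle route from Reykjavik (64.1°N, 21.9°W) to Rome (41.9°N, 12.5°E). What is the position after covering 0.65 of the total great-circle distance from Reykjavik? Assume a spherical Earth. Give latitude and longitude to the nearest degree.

From cos δ = sin φ₁ sin φ₂ + cos φ₁ cos φ₂ cos Δλ, the central angle is δ ≈ 0.518 rad (29.7°).
Interpolate at f = 0.65 with slerp weights a = sin((1−f)δ)/sin δ ≈ 0.364, b = sin(fδ)/sin δ ≈ 0.667.
p = a·p₁ + b·p₂ ≈ (0.632, 0.048, 0.773); φ = arcsin(p_z) ≈ 50.64°, λ = atan2(p_y, p_x) ≈ 4.35°.

≈ (51°N, 4°E)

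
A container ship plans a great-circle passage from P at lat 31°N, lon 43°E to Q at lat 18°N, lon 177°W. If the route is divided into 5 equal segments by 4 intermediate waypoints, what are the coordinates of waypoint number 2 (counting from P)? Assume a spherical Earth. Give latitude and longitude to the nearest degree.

Write both endpoints as unit vectors p₁, p₂ with components (cos φ cos λ, cos φ sin λ, sin φ).
The central angle between the endpoints is δ = arccos(p₁·p₂) ≈ 2.055 rad (117.7°).
Interpolate at f = 2/5 with slerp weights a = sin((1−f)δ)/sin δ ≈ 1.066, b = sin(fδ)/sin δ ≈ 0.828.
p = a·p₁ + b·p₂ ≈ (-0.118, 0.582, 0.805); φ = arcsin(p_z) ≈ 53.58°, λ = atan2(p_y, p_x) ≈ 101.44°.

≈ lat 54°N, lon 101°E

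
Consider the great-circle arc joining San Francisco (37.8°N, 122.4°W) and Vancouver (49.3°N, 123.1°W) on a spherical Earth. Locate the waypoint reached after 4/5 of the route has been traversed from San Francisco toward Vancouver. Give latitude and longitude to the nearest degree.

Convert each endpoint to a unit vector on the sphere (x = cos φ cos λ, y = cos φ sin λ, z = sin φ).
The central angle between the endpoints is δ = arccos(p₁·p₂) ≈ 0.201 rad (11.5°).
Interpolate at f = 4/5 with slerp weights a = sin((1−f)δ)/sin δ ≈ 0.201, b = sin(fδ)/sin δ ≈ 0.802.
p = a·p₁ + b·p₂ ≈ (-0.371, -0.572, 0.731); φ = arcsin(p_z) ≈ 47.00°, λ = atan2(p_y, p_x) ≈ -122.94°.

≈ 47°N, 123°W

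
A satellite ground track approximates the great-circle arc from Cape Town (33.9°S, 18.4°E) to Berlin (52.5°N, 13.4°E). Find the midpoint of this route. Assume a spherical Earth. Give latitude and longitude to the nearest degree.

The haversine formula gives a central angle δ ≈ 1.510 rad (86.5°) between the endpoints.
Interpolate at f = 1/2 with slerp weights a = sin((1−f)δ)/sin δ ≈ 0.687, b = sin(fδ)/sin δ ≈ 0.687.
p = a·p₁ + b·p₂ ≈ (0.947, 0.277, 0.162); φ = arcsin(p_z) ≈ 9.31°, λ = atan2(p_y, p_x) ≈ 16.28°.

≈ 9°N, 16°E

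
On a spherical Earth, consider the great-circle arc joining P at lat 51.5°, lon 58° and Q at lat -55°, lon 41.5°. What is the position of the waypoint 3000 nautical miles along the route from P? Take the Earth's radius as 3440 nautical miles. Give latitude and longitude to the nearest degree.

≈ lat 2°, lon 50°

Convert each endpoint to a unit vector on the sphere (x = cos φ cos λ, y = cos φ sin λ, z = sin φ).
The central angle between the endpoints is δ = arccos(p₁·p₂) ≈ 1.874 rad (107.4°). The total great-circle distance is δ·R ≈ 1.874 × 3440 ≈ 6447 nmi, so the target fraction is f = 3000/6447 ≈ 0.465.
Interpolate at f ≈ 0.465 with slerp weights a = sin((1−f)δ)/sin δ ≈ 0.883, b = sin(fδ)/sin δ ≈ 0.802.
p = a·p₁ + b·p₂ ≈ (0.636, 0.771, 0.034); φ = arcsin(p_z) ≈ 1.93°, λ = atan2(p_y, p_x) ≈ 50.49°.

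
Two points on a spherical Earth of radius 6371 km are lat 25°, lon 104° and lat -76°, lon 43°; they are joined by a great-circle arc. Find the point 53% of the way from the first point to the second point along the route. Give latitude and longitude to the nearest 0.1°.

Write both endpoints as unit vectors p₁, p₂ with components (cos φ cos λ, cos φ sin λ, sin φ).
The central angle between the endpoints is δ = arccos(p₁·p₂) ≈ 1.879 rad (107.7°).
Interpolate at f = 0.53 with slerp weights a = sin((1−f)δ)/sin δ ≈ 0.811, b = sin(fδ)/sin δ ≈ 0.881.
p = a·p₁ + b·p₂ ≈ (-0.022, 0.859, -0.512); φ = arcsin(p_z) ≈ -30.80°, λ = atan2(p_y, p_x) ≈ 91.47°.

≈ lat -30.8°, lon 91.5°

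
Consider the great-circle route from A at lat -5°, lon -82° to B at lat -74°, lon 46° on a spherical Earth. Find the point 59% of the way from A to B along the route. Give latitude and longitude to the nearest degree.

From cos δ = sin φ₁ sin φ₂ + cos φ₁ cos φ₂ cos Δλ, the central angle is δ ≈ 1.656 rad (94.9°).
Interpolate at f = 0.59 with slerp weights a = sin((1−f)δ)/sin δ ≈ 0.630, b = sin(fδ)/sin δ ≈ 0.832.
p = a·p₁ + b·p₂ ≈ (0.247, -0.457, -0.855); φ = arcsin(p_z) ≈ -58.72°, λ = atan2(p_y, p_x) ≈ -61.63°.

≈ lat -59°, lon -62°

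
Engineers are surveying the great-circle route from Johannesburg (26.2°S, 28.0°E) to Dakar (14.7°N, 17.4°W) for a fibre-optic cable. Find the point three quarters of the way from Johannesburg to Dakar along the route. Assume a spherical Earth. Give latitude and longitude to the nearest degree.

≈ (4°N, 6°W)

Convert each endpoint to a unit vector on the sphere (x = cos φ cos λ, y = cos φ sin λ, z = sin φ).
The central angle between the endpoints is δ = arccos(p₁·p₂) ≈ 1.050 rad (60.2°).
Interpolate at f = 3/4 with slerp weights a = sin((1−f)δ)/sin δ ≈ 0.299, b = sin(fδ)/sin δ ≈ 0.817.
p = a·p₁ + b·p₂ ≈ (0.991, -0.110, 0.075); φ = arcsin(p_z) ≈ 4.31°, λ = atan2(p_y, p_x) ≈ -6.35°.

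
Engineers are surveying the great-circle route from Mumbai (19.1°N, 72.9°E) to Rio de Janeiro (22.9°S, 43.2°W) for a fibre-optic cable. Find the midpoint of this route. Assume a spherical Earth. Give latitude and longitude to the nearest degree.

From cos δ = sin φ₁ sin φ₂ + cos φ₁ cos φ₂ cos Δλ, the central angle is δ ≈ 2.106 rad (120.7°).
Interpolate at f = 1/2 with slerp weights a = sin((1−f)δ)/sin δ ≈ 1.010, b = sin(fδ)/sin δ ≈ 1.010.
p = a·p₁ + b·p₂ ≈ (0.959, 0.275, -0.063); φ = arcsin(p_z) ≈ -3.59°, λ = atan2(p_y, p_x) ≈ 16.02°.

≈ (4°S, 16°E)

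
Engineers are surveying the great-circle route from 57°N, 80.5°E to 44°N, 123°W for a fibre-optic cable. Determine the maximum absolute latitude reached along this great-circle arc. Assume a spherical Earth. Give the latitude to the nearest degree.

The great circle lies in the plane with unit normal n̂ = (p₁ × p₂)/|p₁ × p₂|.
Here n̂_z ≈ +0.160; the vertex latitude is φ_max = arccos|n̂_z| ≈ 80.8°.
Check via Clairaut: cos φ_max = |cos φ₁| · sin C = cos(57.0°)·sin(17.1°) ≈ 0.160, again giving ≈ 80.8°.

≈ 81°N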